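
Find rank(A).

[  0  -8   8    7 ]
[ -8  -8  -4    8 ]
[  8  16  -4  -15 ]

rank(A) = 2

Row reduction:
R1 <-> R2   (pivot in column 1 was zero)
[ -8  -8  -4    8 ]
[  0  -8   8    7 ]
[  8  16  -4  -15 ]
R3 <- R3 - (-1)*R1:  [  0   8  -8  -7 ]
R3 <- R3 - (-1)*R2:  [ 0  0  0  0 ]
Row echelon form:
[ -8  -8  -4  8 ]
[  0  -8   8  7 ]
[  0   0   0  0 ]
Nonzero rows / pivot columns: 2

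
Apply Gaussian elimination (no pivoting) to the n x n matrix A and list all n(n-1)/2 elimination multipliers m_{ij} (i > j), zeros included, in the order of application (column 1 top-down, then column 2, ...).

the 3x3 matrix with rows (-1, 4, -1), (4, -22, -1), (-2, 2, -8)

multipliers: -4, 2, 1

Forward elimination:
R2 <- R2 - (-4)*R1:  [  0  -6  -5 ]
R3 <- R3 - (2)*R1:  [  0  -6  -6 ]
R3 <- R3 - (1)*R2:  [  0   0  -1 ]
Multipliers (in order of application): m_{21} = -4, m_{31} = 2, m_{32} = 1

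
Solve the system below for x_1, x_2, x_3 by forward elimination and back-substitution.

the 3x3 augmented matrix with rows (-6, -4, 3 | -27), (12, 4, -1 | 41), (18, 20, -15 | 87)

Forward elimination on [A|b]:
R2 <- R2 - (-2)*R1:  [   0   -4    5  -13 ]
R3 <- R3 - (-3)*R1:  [  0   8  -6   6 ]
R3 <- R3 - (-2)*R2:  [   0    0    4  -20 ]
Row echelon form:
[ -6  -4  3  |  -27 ]
[  0  -4  5  |  -13 ]
[  0   0  4  |  -20 ]
Back-substitution:
x_3 = (-20) / 4 = -5
x_2 = (-13 - (5)*(-5)) / -4 = -3
x_1 = (-27 - (-4)*(-3) - (3)*(-5)) / -6 = 4

(4, -3, -5)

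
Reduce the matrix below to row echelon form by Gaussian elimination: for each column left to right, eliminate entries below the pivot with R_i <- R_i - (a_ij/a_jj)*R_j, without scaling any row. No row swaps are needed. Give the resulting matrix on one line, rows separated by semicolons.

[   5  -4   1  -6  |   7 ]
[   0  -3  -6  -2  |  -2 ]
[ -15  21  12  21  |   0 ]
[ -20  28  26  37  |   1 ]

Forward elimination:
R3 <- R3 - (-3)*R1:  [  0   9  15   3  21 ]
R4 <- R4 - (-4)*R1:  [  0  12  30  13  29 ]
R3 <- R3 - (-3)*R2:  [  0   0  -3  -3  15 ]
R4 <- R4 - (-4)*R2:  [  0   0   6   5  21 ]
R4 <- R4 - (-2)*R3:  [  0   0   0  -1  51 ]
Row echelon form:
[ 5  -4   1  -6  |   7 ]
[ 0  -3  -6  -2  |  -2 ]
[ 0   0  -3  -3  |  15 ]
[ 0   0   0  -1  |  51 ]

REF = [5 -4 1 -6 7; 0 -3 -6 -2 -2; 0 0 -3 -3 15; 0 0 0 -1 51]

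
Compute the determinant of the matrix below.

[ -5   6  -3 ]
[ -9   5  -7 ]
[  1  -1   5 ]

det(A) = 126

Forward elimination:
R2 <- R2 - (9/5)*R1:  [     0  -29/5   -8/5 ]
R3 <- R3 - (-1/5)*R1:  [    0   1/5  22/5 ]
R3 <- R3 - (-1/29)*R2:  [      0       0  126/29 ]
Upper-triangular form:
[ -5      6      -3 ]
[  0  -29/5    -8/5 ]
[  0      0  126/29 ]
det(A) = (-1)^0 * (-5) * (-29/5) * (126/29) = 126  (0 row swaps -> sign +1)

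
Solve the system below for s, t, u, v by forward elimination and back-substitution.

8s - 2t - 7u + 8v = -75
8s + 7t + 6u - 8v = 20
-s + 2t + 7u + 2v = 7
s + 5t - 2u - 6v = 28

Forward elimination on [A|b]:
R2 <- R2 - (1)*R1:  [   0    9   13  -16   95 ]
R3 <- R3 - (-1/8)*R1:  [     0    7/4   49/8      3  -19/8 ]
R4 <- R4 - (1/8)*R1:  [     0   21/4   -9/8     -7  299/8 ]
R3 <- R3 - (7/36)*R2:  [        0         0    259/72      55/9  -1501/72 ]
R4 <- R4 - (7/12)*R2:  [       0        0  -209/24      7/3  -433/24 ]
R4 <- R4 - (-627/259)*R3:  [          0           0           0    4436/259  -17744/259 ]
Row echelon form:
[ 8  -2      -7         8  |         -75 ]
[ 0   9      13       -16  |          95 ]
[ 0   0  259/72      55/9  |    -1501/72 ]
[ 0   0       0  4436/259  |  -17744/259 ]
Back-substitution:
v = (-17744/259) / (4436/259) = -4
u = (-1501/72 - (55/9)*(-4)) / (259/72) = 1
t = (95 - (13)*(1) - (-16)*(-4)) / 9 = 2
s = (-75 - (-2)*(2) - (-7)*(1) - (8)*(-4)) / 8 = -4

(-4, 2, 1, -4)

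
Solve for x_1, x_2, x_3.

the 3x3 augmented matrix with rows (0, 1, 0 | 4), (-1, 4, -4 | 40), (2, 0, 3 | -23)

(-4, 4, -5)

Forward elimination on [A|b]:
R1 <-> R2   (pivot in column 1 was zero)
[ -1  4  -4   40 ]
[  0  1   0    4 ]
[  2  0   3  -23 ]
R3 <- R3 - (-2)*R1:  [  0   8  -5  57 ]
R3 <- R3 - (8)*R2:  [  0   0  -5  25 ]
Row echelon form:
[ -1  4  -4  |  40 ]
[  0  1   0  |   4 ]
[  0  0  -5  |  25 ]
Back-substitution:
x_3 = (25) / -5 = -5
x_2 = (4) / 1 = 4
x_1 = (40 - (4)*(4) - (-4)*(-5)) / -1 = -4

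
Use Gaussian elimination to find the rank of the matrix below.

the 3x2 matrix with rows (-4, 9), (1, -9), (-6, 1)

Row reduction:
R2 <- R2 - (-1/4)*R1:  [     0  -27/4 ]
R3 <- R3 - (3/2)*R1:  [     0  -25/2 ]
R3 <- R3 - (50/27)*R2:  [ 0  0 ]
Row echelon form:
[ -4      9 ]
[  0  -27/4 ]
[  0      0 ]
Nonzero rows / pivot columns: 2

rank(A) = 2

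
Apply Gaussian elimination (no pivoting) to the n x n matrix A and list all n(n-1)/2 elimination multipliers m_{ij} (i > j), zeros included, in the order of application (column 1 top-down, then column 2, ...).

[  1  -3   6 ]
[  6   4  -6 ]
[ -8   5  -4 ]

Forward elimination:
R2 <- R2 - (6)*R1:  [   0   22  -42 ]
R3 <- R3 - (-8)*R1:  [   0  -19   44 ]
R3 <- R3 - (-19/22)*R2:  [     0      0  85/11 ]
Multipliers (in order of application): m_{21} = 6, m_{31} = -8, m_{32} = -19/22

multipliers: 6, -8, -19/22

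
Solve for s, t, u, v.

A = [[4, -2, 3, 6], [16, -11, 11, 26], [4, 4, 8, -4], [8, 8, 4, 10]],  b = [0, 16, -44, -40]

(1, -4, -4, 0)

Forward elimination on [A|b]:
R2 <- R2 - (4)*R1:  [  0  -3  -1   2  16 ]
R3 <- R3 - (1)*R1:  [   0    6    5  -10  -44 ]
R4 <- R4 - (2)*R1:  [   0   12   -2   -2  -40 ]
R3 <- R3 - (-2)*R2:  [   0    0    3   -6  -12 ]
R4 <- R4 - (-4)*R2:  [  0   0  -6   6  24 ]
R4 <- R4 - (-2)*R3:  [  0   0   0  -6   0 ]
Row echelon form:
[ 4  -2   3   6  |    0 ]
[ 0  -3  -1   2  |   16 ]
[ 0   0   3  -6  |  -12 ]
[ 0   0   0  -6  |    0 ]
Back-substitution:
v = (0) / -6 = 0
u = (-12 - (-6)*(0)) / 3 = -4
t = (16 - (-1)*(-4) - (2)*(0)) / -3 = -4
s = (0 - (-2)*(-4) - (3)*(-4) - (6)*(0)) / 4 = 1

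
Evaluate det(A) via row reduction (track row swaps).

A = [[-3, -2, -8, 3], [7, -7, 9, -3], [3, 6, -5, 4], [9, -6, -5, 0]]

det(A) = 2794

Forward elimination:
R2 <- R2 - (-7/3)*R1:  [     0  -35/3  -29/3      4 ]
R3 <- R3 - (-1)*R1:  [   0    4  -13    7 ]
R4 <- R4 - (-3)*R1:  [   0  -12  -29    9 ]
R3 <- R3 - (-12/35)*R2:  [       0        0  -571/35   293/35 ]
R4 <- R4 - (36/35)*R2:  [       0        0  -667/35   171/35 ]
R4 <- R4 - (667/571)*R3:  [         0          0          0  -2794/571 ]
Upper-triangular form:
[ -3     -2       -8          3 ]
[  0  -35/3    -29/3          4 ]
[  0      0  -571/35     293/35 ]
[  0      0        0  -2794/571 ]
det(A) = (-1)^0 * (-3) * (-35/3) * (-571/35) * (-2794/571) = 2794  (0 row swaps -> sign +1)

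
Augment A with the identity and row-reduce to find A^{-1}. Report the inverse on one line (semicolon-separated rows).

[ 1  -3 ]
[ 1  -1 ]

inverse = [-1/2 3/2; -1/2 1/2]

Gauss-Jordan on [A | I]:
R2 <- R2 - (1)*R1:  [  0   2  |  -1   1 ]
R2 <- (1/2)*R2:  [    0     1  |  -1/2   1/2 ]
R1 <- R1 - (-3)*R2:  [    1     0  |  -1/2   3/2 ]
Right block of [I | A^{-1}] is the inverse:
[ -1/2  3/2 ]
[ -1/2  1/2 ]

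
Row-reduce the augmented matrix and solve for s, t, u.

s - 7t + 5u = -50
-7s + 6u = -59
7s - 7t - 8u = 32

Forward elimination on [A|b]:
R2 <- R2 - (-7)*R1:  [    0   -49    41  -409 ]
R3 <- R3 - (7)*R1:  [   0   42  -43  382 ]
R3 <- R3 - (-6/7)*R2:  [     0      0  -55/7  220/7 ]
Row echelon form:
[ 1   -7      5  |    -50 ]
[ 0  -49     41  |   -409 ]
[ 0    0  -55/7  |  220/7 ]
Back-substitution:
u = (220/7) / (-55/7) = -4
t = (-409 - (41)*(-4)) / -49 = 5
s = (-50 - (-7)*(5) - (5)*(-4)) / 1 = 5

(5, 5, -4)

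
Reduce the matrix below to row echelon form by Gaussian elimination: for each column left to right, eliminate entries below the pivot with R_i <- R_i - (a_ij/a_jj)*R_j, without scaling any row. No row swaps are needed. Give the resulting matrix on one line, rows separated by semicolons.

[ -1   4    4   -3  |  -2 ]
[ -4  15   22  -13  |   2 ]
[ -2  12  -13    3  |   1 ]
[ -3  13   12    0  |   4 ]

REF = [-1 4 4 -3 -2; 0 -1 6 -1 10; 0 0 3 5 45; 0 0 0 -2 -70]

Forward elimination:
R2 <- R2 - (4)*R1:  [  0  -1   6  -1  10 ]
R3 <- R3 - (2)*R1:  [   0    4  -21    9    5 ]
R4 <- R4 - (3)*R1:  [  0   1   0   9  10 ]
R3 <- R3 - (-4)*R2:  [  0   0   3   5  45 ]
R4 <- R4 - (-1)*R2:  [  0   0   6   8  20 ]
R4 <- R4 - (2)*R3:  [   0    0    0   -2  -70 ]
Row echelon form:
[ -1   4  4  -3  |   -2 ]
[  0  -1  6  -1  |   10 ]
[  0   0  3   5  |   45 ]
[  0   0  0  -2  |  -70 ]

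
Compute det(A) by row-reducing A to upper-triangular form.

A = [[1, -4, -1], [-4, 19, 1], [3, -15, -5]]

Forward elimination:
R2 <- R2 - (-4)*R1:  [  0   3  -3 ]
R3 <- R3 - (3)*R1:  [  0  -3  -2 ]
R3 <- R3 - (-1)*R2:  [  0   0  -5 ]
Upper-triangular form:
[ 1  -4  -1 ]
[ 0   3  -3 ]
[ 0   0  -5 ]
det(A) = (-1)^0 * (1) * (3) * (-5) = -15  (0 row swaps -> sign +1)

det(A) = -15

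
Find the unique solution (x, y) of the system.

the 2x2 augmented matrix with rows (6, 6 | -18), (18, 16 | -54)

Forward elimination on [A|b]:
R2 <- R2 - (3)*R1:  [  0  -2   0 ]
Row echelon form:
[ 6   6  |  -18 ]
[ 0  -2  |    0 ]
Back-substitution:
y = (0) / -2 = 0
x = (-18 - (6)*(0)) / 6 = -3

(-3, 0)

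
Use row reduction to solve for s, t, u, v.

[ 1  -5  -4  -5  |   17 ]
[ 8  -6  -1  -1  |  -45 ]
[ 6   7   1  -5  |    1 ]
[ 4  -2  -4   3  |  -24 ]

(-5, 2, -3, -4)

Forward elimination on [A|b]:
R2 <- R2 - (8)*R1:  [    0    34    31    39  -181 ]
R3 <- R3 - (6)*R1:  [    0    37    25    25  -101 ]
R4 <- R4 - (4)*R1:  [   0   18   12   23  -92 ]
R3 <- R3 - (37/34)*R2:  [       0        0  -297/34  -593/34  3263/34 ]
R4 <- R4 - (9/17)*R2:  [      0       0  -75/17   40/17   65/17 ]
R4 <- R4 - (50/99)*R3:  [        0         0         0   1105/99  -4420/99 ]
Row echelon form:
[ 1  -5       -4       -5  |        17 ]
[ 0  34       31       39  |      -181 ]
[ 0   0  -297/34  -593/34  |   3263/34 ]
[ 0   0        0  1105/99  |  -4420/99 ]
Back-substitution:
v = (-4420/99) / (1105/99) = -4
u = (3263/34 - (-593/34)*(-4)) / (-297/34) = -3
t = (-181 - (31)*(-3) - (39)*(-4)) / 34 = 2
s = (17 - (-5)*(2) - (-4)*(-3) - (-5)*(-4)) / 1 = -5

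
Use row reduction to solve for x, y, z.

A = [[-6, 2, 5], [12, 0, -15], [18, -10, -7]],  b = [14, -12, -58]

(-1, 4, 0)

Forward elimination on [A|b]:
R2 <- R2 - (-2)*R1:  [  0   4  -5  16 ]
R3 <- R3 - (-3)*R1:  [   0   -4    8  -16 ]
R3 <- R3 - (-1)*R2:  [ 0  0  3  0 ]
Row echelon form:
[ -6  2   5  |  14 ]
[  0  4  -5  |  16 ]
[  0  0   3  |   0 ]
Back-substitution:
z = (0) / 3 = 0
y = (16 - (-5)*(0)) / 4 = 4
x = (14 - (2)*(4) - (5)*(0)) / -6 = -1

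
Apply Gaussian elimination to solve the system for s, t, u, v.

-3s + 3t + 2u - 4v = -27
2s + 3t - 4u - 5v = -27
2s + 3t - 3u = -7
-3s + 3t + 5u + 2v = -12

Forward elimination on [A|b]:
R2 <- R2 - (-2/3)*R1:  [     0      5   -8/3  -23/3    -45 ]
R3 <- R3 - (-2/3)*R1:  [    0     5  -5/3  -8/3   -25 ]
R4 <- R4 - (1)*R1:  [  0   0   3   6  15 ]
R3 <- R3 - (1)*R2:  [  0   0   1   5  20 ]
R4 <- R4 - (3)*R3:  [   0    0    0   -9  -45 ]
Row echelon form:
[ -3  3     2     -4  |  -27 ]
[  0  5  -8/3  -23/3  |  -45 ]
[  0  0     1      5  |   20 ]
[  0  0     0     -9  |  -45 ]
Back-substitution:
v = (-45) / -9 = 5
u = (20 - (5)*(5)) / 1 = -5
t = (-45 - (-8/3)*(-5) - (-23/3)*(5)) / 5 = -4
s = (-27 - (3)*(-4) - (2)*(-5) - (-4)*(5)) / -3 = -5

(-5, -4, -5, 5)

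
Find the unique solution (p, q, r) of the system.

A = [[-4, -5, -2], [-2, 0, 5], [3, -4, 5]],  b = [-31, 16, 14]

Forward elimination on [A|b]:
R2 <- R2 - (1/2)*R1:  [    0   5/2     6  63/2 ]
R3 <- R3 - (-3/4)*R1:  [     0  -31/4    7/2  -37/4 ]
R3 <- R3 - (-31/10)*R2:  [      0       0  221/10   442/5 ]
Row echelon form:
[ -4   -5      -2  |    -31 ]
[  0  5/2       6  |   63/2 ]
[  0    0  221/10  |  442/5 ]
Back-substitution:
r = (442/5) / (221/10) = 4
q = (63/2 - (6)*(4)) / (5/2) = 3
p = (-31 - (-5)*(3) - (-2)*(4)) / -4 = 2

(2, 3, 4)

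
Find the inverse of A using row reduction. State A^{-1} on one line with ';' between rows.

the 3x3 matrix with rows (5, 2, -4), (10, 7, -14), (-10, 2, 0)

inverse = [7/15 -2/15 0; 7/3 -2/3 1/2; 3/2 -1/2 1/4]

Gauss-Jordan on [A | I]:
R1 <- (1/5)*R1:  [    1   2/5  -4/5  |   1/5     0     0 ]
R2 <- R2 - (10)*R1:  [  0   3  -6  |  -2   1   0 ]
R3 <- R3 - (-10)*R1:  [  0   6  -8  |   2   0   1 ]
R2 <- (1/3)*R2:  [    0     1    -2  |  -2/3   1/3     0 ]
R1 <- R1 - (2/5)*R2:  [     1      0      0  |   7/15  -2/15      0 ]
R3 <- R3 - (6)*R2:  [  0   0   4  |   6  -2   1 ]
R3 <- (1/4)*R3:  [    0     0     1  |   3/2  -1/2   1/4 ]
R2 <- R2 - (-2)*R3:  [    0     1     0  |   7/3  -2/3   1/2 ]
Right block of [I | A^{-1}] is the inverse:
[ 7/15  -2/15    0 ]
[  7/3   -2/3  1/2 ]
[  3/2   -1/2  1/4 ]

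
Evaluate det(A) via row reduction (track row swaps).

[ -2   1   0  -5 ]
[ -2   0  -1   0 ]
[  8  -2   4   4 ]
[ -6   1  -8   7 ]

det(A) = -24

Forward elimination:
R2 <- R2 - (1)*R1:  [  0  -1  -1   5 ]
R3 <- R3 - (-4)*R1:  [   0    2    4  -16 ]
R4 <- R4 - (3)*R1:  [  0  -2  -8  22 ]
R3 <- R3 - (-2)*R2:  [  0   0   2  -6 ]
R4 <- R4 - (2)*R2:  [  0   0  -6  12 ]
R4 <- R4 - (-3)*R3:  [  0   0   0  -6 ]
Upper-triangular form:
[ -2   1   0  -5 ]
[  0  -1  -1   5 ]
[  0   0   2  -6 ]
[  0   0   0  -6 ]
det(A) = (-1)^0 * (-2) * (-1) * (2) * (-6) = -24  (0 row swaps -> sign +1)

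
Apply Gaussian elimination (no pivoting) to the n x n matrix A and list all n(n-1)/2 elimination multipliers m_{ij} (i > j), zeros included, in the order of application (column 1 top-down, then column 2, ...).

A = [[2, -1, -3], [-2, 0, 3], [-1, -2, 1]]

multipliers: -1, -1/2, 5/2

Forward elimination:
R2 <- R2 - (-1)*R1:  [  0  -1   0 ]
R3 <- R3 - (-1/2)*R1:  [    0  -5/2  -1/2 ]
R3 <- R3 - (5/2)*R2:  [    0     0  -1/2 ]
Multipliers (in order of application): m_{21} = -1, m_{31} = -1/2, m_{32} = 5/2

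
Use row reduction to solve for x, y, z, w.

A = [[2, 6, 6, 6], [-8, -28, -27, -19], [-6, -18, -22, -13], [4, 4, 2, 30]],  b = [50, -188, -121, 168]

Forward elimination on [A|b]:
R2 <- R2 - (-4)*R1:  [  0  -4  -3   5  12 ]
R3 <- R3 - (-3)*R1:  [  0   0  -4   5  29 ]
R4 <- R4 - (2)*R1:  [   0   -8  -10   18   68 ]
R4 <- R4 - (2)*R2:  [  0   0  -4   8  44 ]
R4 <- R4 - (1)*R3:  [  0   0   0   3  15 ]
Row echelon form:
[ 2   6   6  6  |  50 ]
[ 0  -4  -3  5  |  12 ]
[ 0   0  -4  5  |  29 ]
[ 0   0   0  3  |  15 ]
Back-substitution:
w = (15) / 3 = 5
z = (29 - (5)*(5)) / -4 = -1
y = (12 - (-3)*(-1) - (5)*(5)) / -4 = 4
x = (50 - (6)*(4) - (6)*(-1) - (6)*(5)) / 2 = 1

(1, 4, -1, 5)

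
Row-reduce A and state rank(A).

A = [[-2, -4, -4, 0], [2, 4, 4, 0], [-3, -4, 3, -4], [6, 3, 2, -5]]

rank(A) = 3

Row reduction:
R2 <- R2 - (-1)*R1:  [ 0  0  0  0 ]
R3 <- R3 - (3/2)*R1:  [  0   2   9  -4 ]
R4 <- R4 - (-3)*R1:  [   0   -9  -10   -5 ]
R2 <-> R3   (pivot in column 2 was zero)
[ -2  -4   -4   0 ]
[  0   2    9  -4 ]
[  0   0    0   0 ]
[  0  -9  -10  -5 ]
R4 <- R4 - (-9/2)*R2:  [    0     0  61/2   -23 ]
R3 <-> R4   (pivot in column 3 was zero)
[ -2  -4    -4    0 ]
[  0   2     9   -4 ]
[  0   0  61/2  -23 ]
[  0   0     0    0 ]
Row echelon form:
[ -2  -4    -4    0 ]
[  0   2     9   -4 ]
[  0   0  61/2  -23 ]
[  0   0     0    0 ]
Nonzero rows / pivot columns: 3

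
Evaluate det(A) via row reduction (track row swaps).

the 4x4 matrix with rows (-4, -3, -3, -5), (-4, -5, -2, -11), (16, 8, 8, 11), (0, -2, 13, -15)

Forward elimination:
R2 <- R2 - (1)*R1:  [  0  -2   1  -6 ]
R3 <- R3 - (-4)*R1:  [  0  -4  -4  -9 ]
R3 <- R3 - (2)*R2:  [  0   0  -6   3 ]
R4 <- R4 - (1)*R2:  [  0   0  12  -9 ]
R4 <- R4 - (-2)*R3:  [  0   0   0  -3 ]
Upper-triangular form:
[ -4  -3  -3  -5 ]
[  0  -2   1  -6 ]
[  0   0  -6   3 ]
[  0   0   0  -3 ]
det(A) = (-1)^0 * (-4) * (-2) * (-6) * (-3) = 144  (0 row swaps -> sign +1)

det(A) = 144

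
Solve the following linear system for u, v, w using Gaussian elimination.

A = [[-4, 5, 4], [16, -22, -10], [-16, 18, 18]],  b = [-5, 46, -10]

(4, -1, 4)

Forward elimination on [A|b]:
R2 <- R2 - (-4)*R1:  [  0  -2   6  26 ]
R3 <- R3 - (4)*R1:  [  0  -2   2  10 ]
R3 <- R3 - (1)*R2:  [   0    0   -4  -16 ]
Row echelon form:
[ -4   5   4  |   -5 ]
[  0  -2   6  |   26 ]
[  0   0  -4  |  -16 ]
Back-substitution:
w = (-16) / -4 = 4
v = (26 - (6)*(4)) / -2 = -1
u = (-5 - (5)*(-1) - (4)*(4)) / -4 = 4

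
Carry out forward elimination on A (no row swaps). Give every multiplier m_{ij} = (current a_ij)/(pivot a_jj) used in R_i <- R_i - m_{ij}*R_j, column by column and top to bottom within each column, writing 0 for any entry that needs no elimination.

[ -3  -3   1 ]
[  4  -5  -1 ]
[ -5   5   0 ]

multipliers: -4/3, 5/3, -10/9

Forward elimination:
R2 <- R2 - (-4/3)*R1:  [   0   -9  1/3 ]
R3 <- R3 - (5/3)*R1:  [    0    10  -5/3 ]
R3 <- R3 - (-10/9)*R2:  [      0       0  -35/27 ]
Multipliers (in order of application): m_{21} = -4/3, m_{31} = 5/3, m_{32} = -10/9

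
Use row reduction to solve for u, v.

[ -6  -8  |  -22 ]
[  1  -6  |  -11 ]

Forward elimination on [A|b]:
R2 <- R2 - (-1/6)*R1:  [     0  -22/3  -44/3 ]
Row echelon form:
[ -6     -8  |    -22 ]
[  0  -22/3  |  -44/3 ]
Back-substitution:
v = (-44/3) / (-22/3) = 2
u = (-22 - (-8)*(2)) / -6 = 1

(1, 2)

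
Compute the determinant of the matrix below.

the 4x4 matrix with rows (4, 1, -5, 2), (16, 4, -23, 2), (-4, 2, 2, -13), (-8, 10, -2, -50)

Forward elimination:
R2 <- R2 - (4)*R1:  [  0   0  -3  -6 ]
R3 <- R3 - (-1)*R1:  [   0    3   -3  -11 ]
R4 <- R4 - (-2)*R1:  [   0   12  -12  -46 ]
R2 <-> R3   (pivot in column 2 was zero)
[ 4   1   -5    2 ]
[ 0   3   -3  -11 ]
[ 0   0   -3   -6 ]
[ 0  12  -12  -46 ]
R4 <- R4 - (4)*R2:  [  0   0   0  -2 ]
Upper-triangular form:
[ 4  1  -5    2 ]
[ 0  3  -3  -11 ]
[ 0  0  -3   -6 ]
[ 0  0   0   -2 ]
det(A) = (-1)^1 * (4) * (3) * (-3) * (-2) = -72  (1 row swap -> sign -1)

det(A) = -72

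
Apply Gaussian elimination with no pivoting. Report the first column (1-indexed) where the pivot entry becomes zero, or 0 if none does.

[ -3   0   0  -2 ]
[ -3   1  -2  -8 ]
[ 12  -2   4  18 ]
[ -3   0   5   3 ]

Naive forward elimination:
R2 <- R2 - (1)*R1:  [  0   1  -2  -6 ]
R3 <- R3 - (-4)*R1:  [  0  -2   4  10 ]
R4 <- R4 - (1)*R1:  [ 0  0  5  5 ]
R3 <- R3 - (-2)*R2:  [  0   0   0  -2 ]
Matrix at this point:
[ -3  0   0  -2 ]
[  0  1  -2  -6 ]
[  0  0   0  -2 ]
[  0  0   5   5 ]
Pivot entry (3,3) is zero but row 4 has 5 in column 3 -> naive elimination stops; a row interchange (e.g. R3 <-> R4) would be required here.

first zero-pivot column = 3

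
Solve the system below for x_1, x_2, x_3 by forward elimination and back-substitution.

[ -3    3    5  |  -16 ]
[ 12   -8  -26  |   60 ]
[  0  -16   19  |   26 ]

Forward elimination on [A|b]:
R2 <- R2 - (-4)*R1:  [  0   4  -6  -4 ]
R3 <- R3 - (-4)*R2:  [  0   0  -5  10 ]
Row echelon form:
[ -3  3   5  |  -16 ]
[  0  4  -6  |   -4 ]
[  0  0  -5  |   10 ]
Back-substitution:
x_3 = (10) / -5 = -2
x_2 = (-4 - (-6)*(-2)) / 4 = -4
x_1 = (-16 - (3)*(-4) - (5)*(-2)) / -3 = -2

(-2, -4, -2)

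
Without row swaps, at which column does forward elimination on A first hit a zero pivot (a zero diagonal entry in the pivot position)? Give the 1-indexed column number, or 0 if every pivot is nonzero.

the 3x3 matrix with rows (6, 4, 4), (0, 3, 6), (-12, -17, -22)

Naive forward elimination:
R3 <- R3 - (-2)*R1:  [   0   -9  -14 ]
R3 <- R3 - (-3)*R2:  [ 0  0  4 ]
All pivots nonzero; naive elimination completes without hitting a zero pivot.

first zero-pivot column = 0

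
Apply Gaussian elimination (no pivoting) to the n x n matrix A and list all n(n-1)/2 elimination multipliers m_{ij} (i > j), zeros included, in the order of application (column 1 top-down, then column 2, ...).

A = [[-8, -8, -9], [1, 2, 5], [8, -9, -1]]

multipliers: -1/8, -1, -17

Forward elimination:
R2 <- R2 - (-1/8)*R1:  [    0     1  31/8 ]
R3 <- R3 - (-1)*R1:  [   0  -17  -10 ]
R3 <- R3 - (-17)*R2:  [     0      0  447/8 ]
Multipliers (in order of application): m_{21} = -1/8, m_{31} = -1, m_{32} = -17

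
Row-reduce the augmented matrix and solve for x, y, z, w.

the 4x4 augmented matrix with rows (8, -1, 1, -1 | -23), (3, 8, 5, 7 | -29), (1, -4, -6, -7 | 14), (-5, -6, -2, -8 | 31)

Forward elimination on [A|b]:
R2 <- R2 - (3/8)*R1:  [      0    67/8    37/8    59/8  -163/8 ]
R3 <- R3 - (1/8)*R1:  [     0  -31/8  -49/8  -55/8  135/8 ]
R4 <- R4 - (-5/8)*R1:  [     0  -53/8  -11/8  -69/8  133/8 ]
R3 <- R3 - (-31/67)*R2:  [       0        0  -267/67  -232/67   499/67 ]
R4 <- R4 - (-53/67)*R2:  [       0        0   153/67  -187/67    34/67 ]
R4 <- R4 - (-51/89)*R3:  [       0        0        0  -425/89   425/89 ]
Row echelon form:
[ 8    -1        1       -1  |     -23 ]
[ 0  67/8     37/8     59/8  |  -163/8 ]
[ 0     0  -267/67  -232/67  |  499/67 ]
[ 0     0        0  -425/89  |  425/89 ]
Back-substitution:
w = (425/89) / (-425/89) = -1
z = (499/67 - (-232/67)*(-1)) / (-267/67) = -1
y = (-163/8 - (37/8)*(-1) - (59/8)*(-1)) / (67/8) = -1
x = (-23 - (-1)*(-1) - (1)*(-1) - (-1)*(-1)) / 8 = -3

(-3, -1, -1, -1)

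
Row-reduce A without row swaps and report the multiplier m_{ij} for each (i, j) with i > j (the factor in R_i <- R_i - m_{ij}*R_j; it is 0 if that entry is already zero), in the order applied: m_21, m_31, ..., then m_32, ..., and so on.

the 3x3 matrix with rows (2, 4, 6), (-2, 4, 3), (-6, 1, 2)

multipliers: -1, -3, 13/8

Forward elimination:
R2 <- R2 - (-1)*R1:  [ 0  8  9 ]
R3 <- R3 - (-3)*R1:  [  0  13  20 ]
R3 <- R3 - (13/8)*R2:  [    0     0  43/8 ]
Multipliers (in order of application): m_{21} = -1, m_{31} = -3, m_{32} = 13/8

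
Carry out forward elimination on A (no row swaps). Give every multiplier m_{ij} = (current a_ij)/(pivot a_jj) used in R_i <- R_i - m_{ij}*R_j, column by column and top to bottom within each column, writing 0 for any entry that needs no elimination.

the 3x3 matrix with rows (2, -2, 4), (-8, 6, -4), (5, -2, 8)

multipliers: -4, 5/2, -3/2

Forward elimination:
R2 <- R2 - (-4)*R1:  [  0  -2  12 ]
R3 <- R3 - (5/2)*R1:  [  0   3  -2 ]
R3 <- R3 - (-3/2)*R2:  [  0   0  16 ]
Multipliers (in order of application): m_{21} = -4, m_{31} = 5/2, m_{32} = -3/2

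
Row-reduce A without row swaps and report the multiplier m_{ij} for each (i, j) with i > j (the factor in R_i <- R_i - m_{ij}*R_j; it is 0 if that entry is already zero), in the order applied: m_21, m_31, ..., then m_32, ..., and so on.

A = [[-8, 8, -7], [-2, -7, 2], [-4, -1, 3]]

Forward elimination:
R2 <- R2 - (1/4)*R1:  [    0    -9  15/4 ]
R3 <- R3 - (1/2)*R1:  [    0    -5  13/2 ]
R3 <- R3 - (5/9)*R2:  [     0      0  53/12 ]
Multipliers (in order of application): m_{21} = 1/4, m_{31} = 1/2, m_{32} = 5/9

multipliers: 1/4, 1/2, 5/9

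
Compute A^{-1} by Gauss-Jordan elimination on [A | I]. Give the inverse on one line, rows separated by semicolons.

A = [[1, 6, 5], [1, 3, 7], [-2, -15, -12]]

inverse = [23/4 -1/4 9/4; -1/6 -1/6 -1/6; -3/4 1/4 -1/4]

Gauss-Jordan on [A | I]:
R2 <- R2 - (1)*R1:  [  0  -3   2  |  -1   1   0 ]
R3 <- R3 - (-2)*R1:  [  0  -3  -2  |   2   0   1 ]
R2 <- (1/-3)*R2:  [    0     1  -2/3  |   1/3  -1/3     0 ]
R1 <- R1 - (6)*R2:  [  1   0   9  |  -1   2   0 ]
R3 <- R3 - (-3)*R2:  [  0   0  -4  |   3  -1   1 ]
R3 <- (1/-4)*R3:  [    0     0     1  |  -3/4   1/4  -1/4 ]
R1 <- R1 - (9)*R3:  [    1     0     0  |  23/4  -1/4   9/4 ]
R2 <- R2 - (-2/3)*R3:  [    0     1     0  |  -1/6  -1/6  -1/6 ]
Right block of [I | A^{-1}] is the inverse:
[ 23/4  -1/4   9/4 ]
[ -1/6  -1/6  -1/6 ]
[ -3/4   1/4  -1/4 ]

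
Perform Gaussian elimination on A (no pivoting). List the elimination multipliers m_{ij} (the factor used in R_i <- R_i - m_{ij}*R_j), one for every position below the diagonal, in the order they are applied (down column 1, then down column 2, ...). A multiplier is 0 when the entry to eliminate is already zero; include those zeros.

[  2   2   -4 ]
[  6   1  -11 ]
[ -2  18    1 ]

multipliers: 3, -1, -4

Forward elimination:
R2 <- R2 - (3)*R1:  [  0  -5   1 ]
R3 <- R3 - (-1)*R1:  [  0  20  -3 ]
R3 <- R3 - (-4)*R2:  [ 0  0  1 ]
Multipliers (in order of application): m_{21} = 3, m_{31} = -1, m_{32} = -4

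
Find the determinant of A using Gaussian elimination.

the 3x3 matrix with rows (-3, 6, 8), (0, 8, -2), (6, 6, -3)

det(A) = -420

Forward elimination:
R3 <- R3 - (-2)*R1:  [  0  18  13 ]
R3 <- R3 - (9/4)*R2:  [    0     0  35/2 ]
Upper-triangular form:
[ -3  6     8 ]
[  0  8    -2 ]
[  0  0  35/2 ]
det(A) = (-1)^0 * (-3) * (8) * (35/2) = -420  (0 row swaps -> sign +1)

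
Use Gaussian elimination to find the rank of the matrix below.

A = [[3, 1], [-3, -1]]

rank(A) = 1

Row reduction:
R2 <- R2 - (-1)*R1:  [ 0  0 ]
Row echelon form:
[ 3  1 ]
[ 0  0 ]
Nonzero rows / pivot columns: 1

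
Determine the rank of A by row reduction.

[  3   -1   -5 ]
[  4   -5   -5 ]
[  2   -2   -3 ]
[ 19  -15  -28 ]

Row reduction:
R2 <- R2 - (4/3)*R1:  [     0  -11/3    5/3 ]
R3 <- R3 - (2/3)*R1:  [    0  -4/3   1/3 ]
R4 <- R4 - (19/3)*R1:  [     0  -26/3   11/3 ]
R3 <- R3 - (4/11)*R2:  [     0      0  -3/11 ]
R4 <- R4 - (26/11)*R2:  [     0      0  -3/11 ]
R4 <- R4 - (1)*R3:  [ 0  0  0 ]
Row echelon form:
[ 3     -1     -5 ]
[ 0  -11/3    5/3 ]
[ 0      0  -3/11 ]
[ 0      0      0 ]
Nonzero rows / pivot columns: 3

rank(A) = 3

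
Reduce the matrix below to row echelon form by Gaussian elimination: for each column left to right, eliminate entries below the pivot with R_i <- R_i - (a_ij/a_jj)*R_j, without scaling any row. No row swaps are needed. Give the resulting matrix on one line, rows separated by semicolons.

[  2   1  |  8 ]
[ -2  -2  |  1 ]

REF = [2 1 8; 0 -1 9]

Forward elimination:
R2 <- R2 - (-1)*R1:  [  0  -1   9 ]
Row echelon form:
[ 2   1  |  8 ]
[ 0  -1  |  9 ]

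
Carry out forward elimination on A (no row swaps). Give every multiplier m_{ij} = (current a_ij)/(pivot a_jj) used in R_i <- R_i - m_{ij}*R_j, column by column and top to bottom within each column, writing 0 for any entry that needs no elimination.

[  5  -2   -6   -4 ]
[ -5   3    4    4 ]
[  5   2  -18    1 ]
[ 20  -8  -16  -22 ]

multipliers: -1, 1, 4, 4, 0, -2

Forward elimination:
R2 <- R2 - (-1)*R1:  [  0   1  -2   0 ]
R3 <- R3 - (1)*R1:  [   0    4  -12    5 ]
R4 <- R4 - (4)*R1:  [  0   0   8  -6 ]
R3 <- R3 - (4)*R2:  [  0   0  -4   5 ]
R4: entry in column 2 is already 0 -> m_{42} = 0 (no row operation needed)
R4 <- R4 - (-2)*R3:  [ 0  0  0  4 ]
Multipliers (in order of application): m_{21} = -1, m_{31} = 1, m_{41} = 4, m_{32} = 4, m_{42} = 0, m_{43} = -2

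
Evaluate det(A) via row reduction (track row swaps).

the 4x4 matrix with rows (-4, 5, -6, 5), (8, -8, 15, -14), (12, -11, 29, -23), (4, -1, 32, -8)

det(A) = -200

Forward elimination:
R2 <- R2 - (-2)*R1:  [  0   2   3  -4 ]
R3 <- R3 - (-3)*R1:  [  0   4  11  -8 ]
R4 <- R4 - (-1)*R1:  [  0   4  26  -3 ]
R3 <- R3 - (2)*R2:  [ 0  0  5  0 ]
R4 <- R4 - (2)*R2:  [  0   0  20   5 ]
R4 <- R4 - (4)*R3:  [ 0  0  0  5 ]
Upper-triangular form:
[ -4  5  -6   5 ]
[  0  2   3  -4 ]
[  0  0   5   0 ]
[  0  0   0   5 ]
det(A) = (-1)^0 * (-4) * (2) * (5) * (5) = -200  (0 row swaps -> sign +1)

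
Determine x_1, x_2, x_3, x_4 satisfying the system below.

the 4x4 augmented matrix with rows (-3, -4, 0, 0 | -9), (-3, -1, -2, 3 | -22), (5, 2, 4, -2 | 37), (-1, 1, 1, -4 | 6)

(3, 0, 5, -1)

Forward elimination on [A|b]:
R2 <- R2 - (1)*R1:  [   0    3   -2    3  -13 ]
R3 <- R3 - (-5/3)*R1:  [     0  -14/3      4     -2     22 ]
R4 <- R4 - (1/3)*R1:  [   0  7/3    1   -4    9 ]
R3 <- R3 - (-14/9)*R2:  [    0     0   8/9   8/3  16/9 ]
R4 <- R4 - (7/9)*R2:  [     0      0   23/9  -19/3  172/9 ]
R4 <- R4 - (23/8)*R3:  [   0    0    0  -14   14 ]
Row echelon form:
[ -3  -4    0    0  |    -9 ]
[  0   3   -2    3  |   -13 ]
[  0   0  8/9  8/3  |  16/9 ]
[  0   0    0  -14  |    14 ]
Back-substitution:
x_4 = (14) / -14 = -1
x_3 = (16/9 - (8/3)*(-1)) / (8/9) = 5
x_2 = (-13 - (-2)*(5) - (3)*(-1)) / 3 = 0
x_1 = (-9 - (-4)*(0)) / -3 = 3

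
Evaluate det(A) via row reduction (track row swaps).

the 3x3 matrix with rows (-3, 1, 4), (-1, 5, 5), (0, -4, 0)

Forward elimination:
R2 <- R2 - (1/3)*R1:  [    0  14/3  11/3 ]
R3 <- R3 - (-6/7)*R2:  [    0     0  22/7 ]
Upper-triangular form:
[ -3     1     4 ]
[  0  14/3  11/3 ]
[  0     0  22/7 ]
det(A) = (-1)^0 * (-3) * (14/3) * (22/7) = -44  (0 row swaps -> sign +1)

det(A) = -44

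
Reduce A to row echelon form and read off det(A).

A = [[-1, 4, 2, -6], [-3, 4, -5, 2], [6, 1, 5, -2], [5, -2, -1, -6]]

det(A) = 1836

Forward elimination:
R2 <- R2 - (3)*R1:  [   0   -8  -11   20 ]
R3 <- R3 - (-6)*R1:  [   0   25   17  -38 ]
R4 <- R4 - (-5)*R1:  [   0   18    9  -36 ]
R3 <- R3 - (-25/8)*R2:  [      0       0  -139/8    49/2 ]
R4 <- R4 - (-9/4)*R2:  [     0      0  -63/4      9 ]
R4 <- R4 - (126/139)*R3:  [         0          0          0  -1836/139 ]
Upper-triangular form:
[ -1   4       2         -6 ]
[  0  -8     -11         20 ]
[  0   0  -139/8       49/2 ]
[  0   0       0  -1836/139 ]
det(A) = (-1)^0 * (-1) * (-8) * (-139/8) * (-1836/139) = 1836  (0 row swaps -> sign +1)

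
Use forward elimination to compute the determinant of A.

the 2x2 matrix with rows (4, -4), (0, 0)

det(A) = 0

Forward elimination:
Upper-triangular form:
[ 4  -4 ]
[ 0   0 ]
det(A) = (-1)^0 * (4) * (0) = 0  (0 row swaps -> sign +1)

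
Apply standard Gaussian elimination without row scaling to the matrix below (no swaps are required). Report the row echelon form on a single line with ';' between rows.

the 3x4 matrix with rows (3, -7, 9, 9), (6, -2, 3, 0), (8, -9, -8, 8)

Forward elimination:
R2 <- R2 - (2)*R1:  [   0   12  -15  -18 ]
R3 <- R3 - (8/3)*R1:  [    0  29/3   -32   -16 ]
R3 <- R3 - (29/36)*R2:  [       0        0  -239/12     -3/2 ]
Row echelon form:
[ 3  -7        9     9 ]
[ 0  12      -15   -18 ]
[ 0   0  -239/12  -3/2 ]

REF = [3 -7 9 9; 0 12 -15 -18; 0 0 -239/12 -3/2]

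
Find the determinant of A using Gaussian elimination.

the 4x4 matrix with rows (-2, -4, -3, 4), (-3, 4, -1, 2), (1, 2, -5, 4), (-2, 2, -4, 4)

Forward elimination:
R2 <- R2 - (3/2)*R1:  [   0   10  7/2   -4 ]
R3 <- R3 - (-1/2)*R1:  [     0      0  -13/2      6 ]
R4 <- R4 - (1)*R1:  [  0   6  -1   0 ]
R4 <- R4 - (3/5)*R2:  [      0       0  -31/10    12/5 ]
R4 <- R4 - (31/65)*R3:  [     0      0      0  -6/13 ]
Upper-triangular form:
[ -2  -4     -3      4 ]
[  0  10    7/2     -4 ]
[  0   0  -13/2      6 ]
[  0   0      0  -6/13 ]
det(A) = (-1)^0 * (-2) * (10) * (-13/2) * (-6/13) = -60  (0 row swaps -> sign +1)

det(A) = -60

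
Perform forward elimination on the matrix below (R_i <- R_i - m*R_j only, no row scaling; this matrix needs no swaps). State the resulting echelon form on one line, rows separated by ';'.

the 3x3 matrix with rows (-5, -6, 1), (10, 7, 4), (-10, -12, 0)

Forward elimination:
R2 <- R2 - (-2)*R1:  [  0  -5   6 ]
R3 <- R3 - (2)*R1:  [  0   0  -2 ]
Row echelon form:
[ -5  -6   1 ]
[  0  -5   6 ]
[  0   0  -2 ]

REF = [-5 -6 1; 0 -5 6; 0 0 -2]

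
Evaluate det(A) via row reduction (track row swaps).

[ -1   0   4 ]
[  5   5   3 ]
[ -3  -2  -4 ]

det(A) = 34

Forward elimination:
R2 <- R2 - (-5)*R1:  [  0   5  23 ]
R3 <- R3 - (3)*R1:  [   0   -2  -16 ]
R3 <- R3 - (-2/5)*R2:  [     0      0  -34/5 ]
Upper-triangular form:
[ -1  0      4 ]
[  0  5     23 ]
[  0  0  -34/5 ]
det(A) = (-1)^0 * (-1) * (5) * (-34/5) = 34  (0 row swaps -> sign +1)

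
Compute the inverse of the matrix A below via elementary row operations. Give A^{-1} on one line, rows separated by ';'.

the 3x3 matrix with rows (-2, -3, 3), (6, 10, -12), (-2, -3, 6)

Gauss-Jordan on [A | I]:
R1 <- (1/-2)*R1:  [    1   3/2  -3/2  |  -1/2     0     0 ]
R2 <- R2 - (6)*R1:  [  0   1  -3  |   3   1   0 ]
R3 <- R3 - (-2)*R1:  [  0   0   3  |  -1   0   1 ]
R1 <- R1 - (3/2)*R2:  [    1     0     3  |    -5  -3/2     0 ]
R3 <- (1/3)*R3:  [    0     0     1  |  -1/3     0   1/3 ]
R1 <- R1 - (3)*R3:  [    1     0     0  |    -4  -3/2    -1 ]
R2 <- R2 - (-3)*R3:  [ 0  1  0  |  2  1  1 ]
Right block of [I | A^{-1}] is the inverse:
[   -4  -3/2   -1 ]
[    2     1    1 ]
[ -1/3     0  1/3 ]

inverse = [-4 -3/2 -1; 2 1 1; -1/3 0 1/3]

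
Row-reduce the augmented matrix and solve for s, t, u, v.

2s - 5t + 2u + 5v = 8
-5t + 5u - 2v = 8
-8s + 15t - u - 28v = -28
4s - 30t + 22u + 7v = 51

Forward elimination on [A|b]:
R3 <- R3 - (-4)*R1:  [  0  -5   7  -8   4 ]
R4 <- R4 - (2)*R1:  [   0  -20   18   -3   35 ]
R3 <- R3 - (1)*R2:  [  0   0   2  -6  -4 ]
R4 <- R4 - (4)*R2:  [  0   0  -2   5   3 ]
R4 <- R4 - (-1)*R3:  [  0   0   0  -1  -1 ]
Row echelon form:
[ 2  -5  2   5  |   8 ]
[ 0  -5  5  -2  |   8 ]
[ 0   0  2  -6  |  -4 ]
[ 0   0  0  -1  |  -1 ]
Back-substitution:
v = (-1) / -1 = 1
u = (-4 - (-6)*(1)) / 2 = 1
t = (8 - (5)*(1) - (-2)*(1)) / -5 = -1
s = (8 - (-5)*(-1) - (2)*(1) - (5)*(1)) / 2 = -2

(-2, -1, 1, 1)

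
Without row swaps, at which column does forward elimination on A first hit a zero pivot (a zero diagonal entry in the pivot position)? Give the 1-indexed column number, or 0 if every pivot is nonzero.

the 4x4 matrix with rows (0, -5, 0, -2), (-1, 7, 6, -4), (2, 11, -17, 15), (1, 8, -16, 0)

first zero-pivot column = 1

Naive forward elimination:
Pivot entry (1,1) is zero but row 2 has -1 in column 1 -> naive elimination stops; a row interchange (e.g. R1 <-> R2) would be required here.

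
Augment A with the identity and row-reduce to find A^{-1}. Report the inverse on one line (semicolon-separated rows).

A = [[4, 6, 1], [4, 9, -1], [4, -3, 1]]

Gauss-Jordan on [A | I]:
R1 <- (1/4)*R1:  [   1  3/2  1/4  |  1/4    0    0 ]
R2 <- R2 - (4)*R1:  [  0   3  -2  |  -1   1   0 ]
R3 <- R3 - (4)*R1:  [  0  -9   0  |  -1   0   1 ]
R2 <- (1/3)*R2:  [    0     1  -2/3  |  -1/3   1/3     0 ]
R1 <- R1 - (3/2)*R2:  [    1     0   5/4  |   3/4  -1/2     0 ]
R3 <- R3 - (-9)*R2:  [  0   0  -6  |  -4   3   1 ]
R3 <- (1/-6)*R3:  [    0     0     1  |   2/3  -1/2  -1/6 ]
R1 <- R1 - (5/4)*R3:  [     1      0      0  |  -1/12    1/8   5/24 ]
R2 <- R2 - (-2/3)*R3:  [    0     1     0  |   1/9     0  -1/9 ]
Right block of [I | A^{-1}] is the inverse:
[ -1/12   1/8  5/24 ]
[   1/9     0  -1/9 ]
[   2/3  -1/2  -1/6 ]

inverse = [-1/12 1/8 5/24; 1/9 0 -1/9; 2/3 -1/2 -1/6]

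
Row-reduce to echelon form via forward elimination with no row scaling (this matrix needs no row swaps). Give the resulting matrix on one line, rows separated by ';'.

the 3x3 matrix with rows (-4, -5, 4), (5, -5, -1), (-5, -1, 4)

REF = [-4 -5 4; 0 -45/4 4; 0 0 13/15]

Forward elimination:
R2 <- R2 - (-5/4)*R1:  [     0  -45/4      4 ]
R3 <- R3 - (5/4)*R1:  [    0  21/4    -1 ]
R3 <- R3 - (-7/15)*R2:  [     0      0  13/15 ]
Row echelon form:
[ -4     -5      4 ]
[  0  -45/4      4 ]
[  0      0  13/15 ]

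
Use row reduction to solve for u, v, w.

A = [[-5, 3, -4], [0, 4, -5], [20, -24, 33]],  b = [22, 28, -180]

Forward elimination on [A|b]:
R3 <- R3 - (-4)*R1:  [   0  -12   17  -92 ]
R3 <- R3 - (-3)*R2:  [  0   0   2  -8 ]
Row echelon form:
[ -5  3  -4  |  22 ]
[  0  4  -5  |  28 ]
[  0  0   2  |  -8 ]
Back-substitution:
w = (-8) / 2 = -4
v = (28 - (-5)*(-4)) / 4 = 2
u = (22 - (3)*(2) - (-4)*(-4)) / -5 = 0

(0, 2, -4)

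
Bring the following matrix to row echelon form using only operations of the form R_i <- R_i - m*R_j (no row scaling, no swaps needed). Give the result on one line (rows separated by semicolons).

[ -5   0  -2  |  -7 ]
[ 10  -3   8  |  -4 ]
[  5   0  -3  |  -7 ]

REF = [-5 0 -2 -7; 0 -3 4 -18; 0 0 -5 -14]

Forward elimination:
R2 <- R2 - (-2)*R1:  [   0   -3    4  -18 ]
R3 <- R3 - (-1)*R1:  [   0    0   -5  -14 ]
Row echelon form:
[ -5   0  -2  |   -7 ]
[  0  -3   4  |  -18 ]
[  0   0  -5  |  -14 ]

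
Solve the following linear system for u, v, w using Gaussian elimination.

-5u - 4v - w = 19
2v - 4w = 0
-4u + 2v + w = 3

(-2, -2, -1)

Forward elimination on [A|b]:
R3 <- R3 - (4/5)*R1:  [     0   26/5    9/5  -61/5 ]
R3 <- R3 - (13/5)*R2:  [     0      0   61/5  -61/5 ]
Row echelon form:
[ -5  -4    -1  |     19 ]
[  0   2    -4  |      0 ]
[  0   0  61/5  |  -61/5 ]
Back-substitution:
w = (-61/5) / (61/5) = -1
v = (0 - (-4)*(-1)) / 2 = -2
u = (19 - (-4)*(-2) - (-1)*(-1)) / -5 = -2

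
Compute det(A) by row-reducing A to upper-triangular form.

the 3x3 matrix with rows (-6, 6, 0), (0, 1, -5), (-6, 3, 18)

Forward elimination:
R3 <- R3 - (1)*R1:  [  0  -3  18 ]
R3 <- R3 - (-3)*R2:  [ 0  0  3 ]
Upper-triangular form:
[ -6  6   0 ]
[  0  1  -5 ]
[  0  0   3 ]
det(A) = (-1)^0 * (-6) * (1) * (3) = -18  (0 row swaps -> sign +1)

det(A) = -18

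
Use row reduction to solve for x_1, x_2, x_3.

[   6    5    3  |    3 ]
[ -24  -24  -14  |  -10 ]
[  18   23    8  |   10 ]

Forward elimination on [A|b]:
R2 <- R2 - (-4)*R1:  [  0  -4  -2   2 ]
R3 <- R3 - (3)*R1:  [  0   8  -1   1 ]
R3 <- R3 - (-2)*R2:  [  0   0  -5   5 ]
Row echelon form:
[ 6   5   3  |  3 ]
[ 0  -4  -2  |  2 ]
[ 0   0  -5  |  5 ]
Back-substitution:
x_3 = (5) / -5 = -1
x_2 = (2 - (-2)*(-1)) / -4 = 0
x_1 = (3 - (5)*(0) - (3)*(-1)) / 6 = 1

(1, 0, -1)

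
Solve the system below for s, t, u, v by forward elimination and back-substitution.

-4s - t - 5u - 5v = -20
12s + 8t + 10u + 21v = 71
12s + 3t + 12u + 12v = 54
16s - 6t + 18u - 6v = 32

Forward elimination on [A|b]:
R2 <- R2 - (-3)*R1:  [  0   5  -5   6  11 ]
R3 <- R3 - (-3)*R1:  [  0   0  -3  -3  -6 ]
R4 <- R4 - (-4)*R1:  [   0  -10   -2  -26  -48 ]
R4 <- R4 - (-2)*R2:  [   0    0  -12  -14  -26 ]
R4 <- R4 - (4)*R3:  [  0   0   0  -2  -2 ]
Row echelon form:
[ -4  -1  -5  -5  |  -20 ]
[  0   5  -5   6  |   11 ]
[  0   0  -3  -3  |   -6 ]
[  0   0   0  -2  |   -2 ]
Back-substitution:
v = (-2) / -2 = 1
u = (-6 - (-3)*(1)) / -3 = 1
t = (11 - (-5)*(1) - (6)*(1)) / 5 = 2
s = (-20 - (-1)*(2) - (-5)*(1) - (-5)*(1)) / -4 = 2

(2, 2, 1, 1)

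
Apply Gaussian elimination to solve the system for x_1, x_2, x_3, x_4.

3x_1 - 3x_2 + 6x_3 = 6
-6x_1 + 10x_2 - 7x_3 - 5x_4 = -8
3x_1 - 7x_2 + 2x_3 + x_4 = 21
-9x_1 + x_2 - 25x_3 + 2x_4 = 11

Forward elimination on [A|b]:
R2 <- R2 - (-2)*R1:  [  0   4   5  -5   4 ]
R3 <- R3 - (1)*R1:  [  0  -4  -4   1  15 ]
R4 <- R4 - (-3)*R1:  [  0  -8  -7   2  29 ]
R3 <- R3 - (-1)*R2:  [  0   0   1  -4  19 ]
R4 <- R4 - (-2)*R2:  [  0   0   3  -8  37 ]
R4 <- R4 - (3)*R3:  [   0    0    0    4  -20 ]
Row echelon form:
[ 3  -3  6   0  |    6 ]
[ 0   4  5  -5  |    4 ]
[ 0   0  1  -4  |   19 ]
[ 0   0  0   4  |  -20 ]
Back-substitution:
x_4 = (-20) / 4 = -5
x_3 = (19 - (-4)*(-5)) / 1 = -1
x_2 = (4 - (5)*(-1) - (-5)*(-5)) / 4 = -4
x_1 = (6 - (-3)*(-4) - (6)*(-1)) / 3 = 0

(0, -4, -1, -5)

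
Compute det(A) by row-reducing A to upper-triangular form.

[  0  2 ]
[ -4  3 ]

Forward elimination:
R1 <-> R2   (pivot in column 1 was zero)
[ -4  3 ]
[  0  2 ]
Upper-triangular form:
[ -4  3 ]
[  0  2 ]
det(A) = (-1)^1 * (-4) * (2) = 8  (1 row swap -> sign -1)

det(A) = 8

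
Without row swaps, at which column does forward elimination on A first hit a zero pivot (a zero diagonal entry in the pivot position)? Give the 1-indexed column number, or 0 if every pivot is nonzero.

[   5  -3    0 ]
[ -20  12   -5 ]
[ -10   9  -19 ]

Naive forward elimination:
R2 <- R2 - (-4)*R1:  [  0   0  -5 ]
R3 <- R3 - (-2)*R1:  [   0    3  -19 ]
Matrix at this point:
[ 5  -3    0 ]
[ 0   0   -5 ]
[ 0   3  -19 ]
Pivot entry (2,2) is zero but row 3 has 3 in column 2 -> naive elimination stops; a row interchange (e.g. R2 <-> R3) would be required here.

first zero-pivot column = 2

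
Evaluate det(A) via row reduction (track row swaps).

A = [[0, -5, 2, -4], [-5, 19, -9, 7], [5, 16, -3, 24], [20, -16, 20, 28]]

det(A) = 200

Forward elimination:
R1 <-> R2   (pivot in column 1 was zero)
[ -5   19  -9   7 ]
[  0   -5   2  -4 ]
[  5   16  -3  24 ]
[ 20  -16  20  28 ]
R3 <- R3 - (-1)*R1:  [   0   35  -12   31 ]
R4 <- R4 - (-4)*R1:  [   0   60  -16   56 ]
R3 <- R3 - (-7)*R2:  [ 0  0  2  3 ]
R4 <- R4 - (-12)*R2:  [ 0  0  8  8 ]
R4 <- R4 - (4)*R3:  [  0   0   0  -4 ]
Upper-triangular form:
[ -5  19  -9   7 ]
[  0  -5   2  -4 ]
[  0   0   2   3 ]
[  0   0   0  -4 ]
det(A) = (-1)^1 * (-5) * (-5) * (2) * (-4) = 200  (1 row swap -> sign -1)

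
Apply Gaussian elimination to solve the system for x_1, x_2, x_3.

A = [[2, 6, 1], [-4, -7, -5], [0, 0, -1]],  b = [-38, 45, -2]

Forward elimination on [A|b]:
R2 <- R2 - (-2)*R1:  [   0    5   -3  -31 ]
Row echelon form:
[ 2  6   1  |  -38 ]
[ 0  5  -3  |  -31 ]
[ 0  0  -1  |   -2 ]
Back-substitution:
x_3 = (-2) / -1 = 2
x_2 = (-31 - (-3)*(2)) / 5 = -5
x_1 = (-38 - (6)*(-5) - (1)*(2)) / 2 = -5

(-5, -5, 2)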